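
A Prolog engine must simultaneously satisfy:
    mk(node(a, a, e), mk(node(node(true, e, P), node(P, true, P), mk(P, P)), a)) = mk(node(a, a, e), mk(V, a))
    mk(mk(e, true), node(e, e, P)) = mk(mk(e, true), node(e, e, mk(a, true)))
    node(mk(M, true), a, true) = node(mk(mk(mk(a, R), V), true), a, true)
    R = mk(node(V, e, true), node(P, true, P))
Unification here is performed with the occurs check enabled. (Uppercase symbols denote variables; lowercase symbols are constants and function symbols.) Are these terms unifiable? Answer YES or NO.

Decompose mk/2: node(a, a, e) = node(a, a, e),  mk(node(node(true, e, P), node(P, true, P), mk(P, P)), a) = mk(V, a).
Delete trivial equation node(a, a, e) = node(a, a, e).
Decompose mk/2: node(node(true, e, P), node(P, true, P), mk(P, P)) = V,  a = a.
Bind V := node(node(true, e, P), node(P, true, P), mk(P, P)); substituting into the 2 remaining equations that mention V gives: node(mk(M, true), a, true) = node(mk(mk(mk(a, R), node(node(true, e, P), node(P, true, P), mk(P, P))), true), a, true),  R = mk(node(node(node(true, e, P), node(P, true, P), mk(P, P)), e, true), node(P, true, P)).
Delete trivial equation a = a.
Decompose mk/2: mk(e, true) = mk(e, true),  node(e, e, P) = node(e, e, mk(a, true)).
Delete trivial equation mk(e, true) = mk(e, true).
Decompose node/3: e = e,  e = e,  P = mk(a, true).
Delete trivial equation e = e.
Delete trivial equation e = e.
Bind P := mk(a, true); substituting into the remaining equations gives: node(mk(M, true), a, true) = node(mk(mk(mk(a, R), node(node(true, e, mk(a, true)), node(mk(a, true), true, mk(a, true)), mk(mk(a, true), mk(a, true)))), true), a, true),  R = mk(node(node(node(true, e, mk(a, true)), node(mk(a, true), true, mk(a, true)), mk(mk(a, true), mk(a, true))), e, true), node(mk(a, true), true, mk(a, true))). Substituting into the earlier binding gives V := node(node(true, e, mk(a, true)), node(mk(a, true), true, mk(a, true)), mk(mk(a, true), mk(a, true))).
Decompose node/3: mk(M, true) = mk(mk(mk(a, R), node(node(true, e, mk(a, true)), node(mk(a, true), true, mk(a, true)), mk(mk(a, true), mk(a, true)))), true),  a = a,  true = true.
Decompose mk/2: M = mk(mk(a, R), node(node(true, e, mk(a, true)), node(mk(a, true), true, mk(a, true)), mk(mk(a, true), mk(a, true)))),  true = true.
Bind M := mk(mk(a, R), node(node(true, e, mk(a, true)), node(mk(a, true), true, mk(a, true)), mk(mk(a, true), mk(a, true)))); no other remaining equation mentions M.
Delete trivial equation true = true.
Delete trivial equation a = a.
Delete trivial equation true = true.
Bind R := mk(node(node(node(true, e, mk(a, true)), node(mk(a, true), true, mk(a, true)), mk(mk(a, true), mk(a, true))), e, true), node(mk(a, true), true, mk(a, true))). Substituting into the earlier binding gives M := mk(mk(a, mk(node(node(node(true, e, mk(a, true)), node(mk(a, true), true, mk(a, true)), mk(mk(a, true), mk(a, true))), e, true), node(mk(a, true), true, mk(a, true)))), node(node(true, e, mk(a, true)), node(mk(a, true), true, mk(a, true)), mk(mk(a, true), mk(a, true)))).
No equations remain and no clash or occurs-check failure arose, so a unifier exists.

YES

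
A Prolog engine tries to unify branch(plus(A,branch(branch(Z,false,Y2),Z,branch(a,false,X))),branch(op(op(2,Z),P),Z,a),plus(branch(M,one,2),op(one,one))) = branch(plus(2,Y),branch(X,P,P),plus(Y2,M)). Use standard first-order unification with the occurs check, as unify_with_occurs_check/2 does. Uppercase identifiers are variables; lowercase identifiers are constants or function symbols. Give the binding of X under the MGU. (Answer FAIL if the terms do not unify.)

Decompose branch/3: plus(A,branch(branch(Z,false,Y2),Z,branch(a,false,X))) = plus(2,Y),  branch(op(op(2,Z),P),Z,a) = branch(X,P,P),  plus(branch(M,one,2),op(one,one)) = plus(Y2,M).
Decompose plus/2: A = 2,  branch(branch(Z,false,Y2),Z,branch(a,false,X)) = Y.
Bind A := 2; no other remaining equation mentions A.
Bind Y := branch(branch(Z,false,Y2),Z,branch(a,false,X)); no other remaining equation mentions Y.
Decompose branch/3: op(op(2,Z),P) = X,  Z = P,  a = P.
Bind X := op(op(2,Z),P); no other remaining equation mentions X. Substituting into the earlier binding gives Y := branch(branch(Z,false,Y2),Z,branch(a,false,op(op(2,Z),P))).
Bind Z := P; no other remaining equation mentions Z. Substituting into the earlier bindings gives Y := branch(branch(P,false,Y2),P,branch(a,false,op(op(2,P),P))), X := op(op(2,P),P).
Bind P := a; no other remaining equation mentions P. Substituting into the earlier bindings gives Y := branch(branch(a,false,Y2),a,branch(a,false,op(op(2,a),a))), X := op(op(2,a),a), Z := a.
Decompose plus/2: branch(M,one,2) = Y2,  op(one,one) = M.
Bind Y2 := branch(M,one,2); no other remaining equation mentions Y2. Substituting into the earlier binding gives Y := branch(branch(a,false,branch(M,one,2)),a,branch(a,false,op(op(2,a),a))).
Bind M := op(one,one). Substituting into the earlier bindings gives Y := branch(branch(a,false,branch(op(one,one),one,2)),a,branch(a,false,op(op(2,a),a))), Y2 := branch(op(one,one),one,2).
MGU = { A -> 2, Y -> branch(branch(a,false,branch(op(one,one),one,2)),a,branch(a,false,op(op(2,a),a))), X -> op(op(2,a),a), Z -> a, P -> a, Y2 -> branch(op(one,one),one,2), M -> op(one,one) }, so X -> op(op(2,a),a).

op(op(2,a),a)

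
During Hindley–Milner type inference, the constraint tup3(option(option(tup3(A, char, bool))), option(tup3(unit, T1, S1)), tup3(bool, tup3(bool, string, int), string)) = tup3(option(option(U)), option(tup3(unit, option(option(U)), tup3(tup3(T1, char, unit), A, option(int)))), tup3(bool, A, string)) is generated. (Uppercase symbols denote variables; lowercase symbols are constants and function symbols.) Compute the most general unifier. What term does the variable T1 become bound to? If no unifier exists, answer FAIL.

Decompose tup3/3: option(option(tup3(A, char, bool))) = option(option(U)),  option(tup3(unit, T1, S1)) = option(tup3(unit, option(option(U)), tup3(tup3(T1, char, unit), A, option(int)))),  tup3(bool, tup3(bool, string, int), string) = tup3(bool, A, string).
Decompose option/1: option(tup3(A, char, bool)) = option(U).
Decompose option/1: tup3(A, char, bool) = U.
Bind U := tup3(A, char, bool); substituting into the one remaining equation that mentions U gives: option(tup3(unit, T1, S1)) = option(tup3(unit, option(option(tup3(A, char, bool))), tup3(tup3(T1, char, unit), A, option(int)))).
Decompose option/1: tup3(unit, T1, S1) = tup3(unit, option(option(tup3(A, char, bool))), tup3(tup3(T1, char, unit), A, option(int))).
Decompose tup3/3: unit = unit,  T1 = option(option(tup3(A, char, bool))),  S1 = tup3(tup3(T1, char, unit), A, option(int)).
Delete trivial equation unit = unit.
Bind T1 := option(option(tup3(A, char, bool))); substituting into the one remaining equation that mentions T1 gives: S1 = tup3(tup3(option(option(tup3(A, char, bool))), char, unit), A, option(int)).
Bind S1 := tup3(tup3(option(option(tup3(A, char, bool))), char, unit), A, option(int)); no other remaining equation mentions S1.
Decompose tup3/3: bool = bool,  tup3(bool, string, int) = A,  string = string.
Delete trivial equation bool = bool.
Bind A := tup3(bool, string, int); no other remaining equation mentions A. Substituting into the earlier bindings gives U := tup3(tup3(bool, string, int), char, bool), T1 := option(option(tup3(tup3(bool, string, int), char, bool))), S1 := tup3(tup3(option(option(tup3(tup3(bool, string, int), char, bool))), char, unit), tup3(bool, string, int), option(int)).
Delete trivial equation string = string.
MGU = { U ↦ tup3(tup3(bool, string, int), char, bool), T1 ↦ option(option(tup3(tup3(bool, string, int), char, bool))), S1 ↦ tup3(tup3(option(option(tup3(tup3(bool, string, int), char, bool))), char, unit), tup3(bool, string, int), option(int)), A ↦ tup3(bool, string, int) }, so T1 ↦ option(option(tup3(tup3(bool, string, int), char, bool))).

option(option(tup3(tup3(bool, string, int), char, bool)))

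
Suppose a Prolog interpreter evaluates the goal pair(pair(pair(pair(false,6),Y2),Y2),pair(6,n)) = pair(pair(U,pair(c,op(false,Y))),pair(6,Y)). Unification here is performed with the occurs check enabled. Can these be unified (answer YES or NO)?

Decompose pair/2: pair(pair(pair(false,6),Y2),Y2) = pair(U,pair(c,op(false,Y))),  pair(6,n) = pair(6,Y).
Decompose pair/2: pair(pair(false,6),Y2) = U,  Y2 = pair(c,op(false,Y)).
Bind U := pair(pair(false,6),Y2); no other remaining equation mentions U.
Bind Y2 := pair(c,op(false,Y)); no other remaining equation mentions Y2. Substituting into the earlier binding gives U := pair(pair(false,6),pair(c,op(false,Y))).
Decompose pair/2: 6 = 6,  n = Y.
Delete trivial equation 6 = 6.
Bind Y := n. Substituting into the earlier bindings gives U := pair(pair(false,6),pair(c,op(false,n))), Y2 := pair(c,op(false,n)).
No equations remain and no clash or occurs-check failure arose, so a unifier exists.

YES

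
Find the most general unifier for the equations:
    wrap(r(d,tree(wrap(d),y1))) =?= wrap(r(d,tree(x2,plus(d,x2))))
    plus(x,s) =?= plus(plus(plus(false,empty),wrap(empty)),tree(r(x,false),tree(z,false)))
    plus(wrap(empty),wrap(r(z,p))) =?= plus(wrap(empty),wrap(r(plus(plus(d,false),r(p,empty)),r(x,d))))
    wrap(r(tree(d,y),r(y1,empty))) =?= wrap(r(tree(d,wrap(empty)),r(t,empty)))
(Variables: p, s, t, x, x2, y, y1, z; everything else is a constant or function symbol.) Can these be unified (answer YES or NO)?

Decompose wrap/1: r(d,tree(wrap(d),y1)) =?= r(d,tree(x2,plus(d,x2))).
Decompose r/2: d =?= d,  tree(wrap(d),y1) =?= tree(x2,plus(d,x2)).
Delete trivial equation d =?= d.
Decompose tree/2: wrap(d) =?= x2,  y1 =?= plus(d,x2).
Bind x2 := wrap(d); substituting into the one remaining equation that mentions x2 gives: y1 =?= plus(d,wrap(d)).
Bind y1 := plus(d,wrap(d)); substituting into the one remaining equation that mentions y1 gives: wrap(r(tree(d,y),r(plus(d,wrap(d)),empty))) =?= wrap(r(tree(d,wrap(empty)),r(t,empty))).
Decompose plus/2: x =?= plus(plus(false,empty),wrap(empty)),  s =?= tree(r(x,false),tree(z,false)).
Bind x := plus(plus(false,empty),wrap(empty)); substituting into the 2 remaining equations that mention x gives: s =?= tree(r(plus(plus(false,empty),wrap(empty)),false),tree(z,false)),  plus(wrap(empty),wrap(r(z,p))) =?= plus(wrap(empty),wrap(r(plus(plus(d,false),r(p,empty)),r(plus(plus(false,empty),wrap(empty)),d)))).
Bind s := tree(r(plus(plus(false,empty),wrap(empty)),false),tree(z,false)); no other remaining equation mentions s.
Decompose plus/2: wrap(empty) =?= wrap(empty),  wrap(r(z,p)) =?= wrap(r(plus(plus(d,false),r(p,empty)),r(plus(plus(false,empty),wrap(empty)),d))).
Delete trivial equation wrap(empty) =?= wrap(empty).
Decompose wrap/1: r(z,p) =?= r(plus(plus(d,false),r(p,empty)),r(plus(plus(false,empty),wrap(empty)),d)).
Decompose r/2: z =?= plus(plus(d,false),r(p,empty)),  p =?= r(plus(plus(false,empty),wrap(empty)),d).
Bind z := plus(plus(d,false),r(p,empty)); no other remaining equation mentions z. Substituting into the earlier binding gives s := tree(r(plus(plus(false,empty),wrap(empty)),false),tree(plus(plus(d,false),r(p,empty)),false)).
Bind p := r(plus(plus(false,empty),wrap(empty)),d); no other remaining equation mentions p. Substituting into the earlier bindings gives s := tree(r(plus(plus(false,empty),wrap(empty)),false),tree(plus(plus(d,false),r(r(plus(plus(false,empty),wrap(empty)),d),empty)),false)), z := plus(plus(d,false),r(r(plus(plus(false,empty),wrap(empty)),d),empty)).
Decompose wrap/1: r(tree(d,y),r(plus(d,wrap(d)),empty)) =?= r(tree(d,wrap(empty)),r(t,empty)).
Decompose r/2: tree(d,y) =?= tree(d,wrap(empty)),  r(plus(d,wrap(d)),empty) =?= r(t,empty).
Decompose tree/2: d =?= d,  y =?= wrap(empty).
Delete trivial equation d =?= d.
Bind y := wrap(empty); no other remaining equation mentions y.
Decompose r/2: plus(d,wrap(d)) =?= t,  empty =?= empty.
Bind t := plus(d,wrap(d)); no other remaining equation mentions t.
Delete trivial equation empty =?= empty.
No equations remain and no clash or occurs-check failure arose, so a unifier exists.

YES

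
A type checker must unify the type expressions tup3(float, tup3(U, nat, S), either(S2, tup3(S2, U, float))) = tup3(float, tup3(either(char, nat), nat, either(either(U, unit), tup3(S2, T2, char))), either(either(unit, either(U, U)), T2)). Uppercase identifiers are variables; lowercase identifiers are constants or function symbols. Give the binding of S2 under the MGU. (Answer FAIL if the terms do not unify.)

either(unit, either(either(char, nat), either(char, nat)))

Decompose tup3/3: float = float,  tup3(U, nat, S) = tup3(either(char, nat), nat, either(either(U, unit), tup3(S2, T2, char))),  either(S2, tup3(S2, U, float)) = either(either(unit, either(U, U)), T2).
Delete trivial equation float = float.
Decompose tup3/3: U = either(char, nat),  nat = nat,  S = either(either(U, unit), tup3(S2, T2, char)).
Bind U := either(char, nat); substituting into the 2 remaining equations that mention U gives: S = either(either(either(char, nat), unit), tup3(S2, T2, char)),  either(S2, tup3(S2, either(char, nat), float)) = either(either(unit, either(either(char, nat), either(char, nat))), T2).
Delete trivial equation nat = nat.
Bind S := either(either(either(char, nat), unit), tup3(S2, T2, char)); no other remaining equation mentions S.
Decompose either/2: S2 = either(unit, either(either(char, nat), either(char, nat))),  tup3(S2, either(char, nat), float) = T2.
Bind S2 := either(unit, either(either(char, nat), either(char, nat))); substituting into the remaining equation gives: tup3(either(unit, either(either(char, nat), either(char, nat))), either(char, nat), float) = T2. Substituting into the earlier binding gives S := either(either(either(char, nat), unit), tup3(either(unit, either(either(char, nat), either(char, nat))), T2, char)).
Bind T2 := tup3(either(unit, either(either(char, nat), either(char, nat))), either(char, nat), float). Substituting into the earlier binding gives S := either(either(either(char, nat), unit), tup3(either(unit, either(either(char, nat), either(char, nat))), tup3(either(unit, either(either(char, nat), either(char, nat))), either(char, nat), float), char)).
MGU = { U -> either(char, nat), S -> either(either(either(char, nat), unit), tup3(either(unit, either(either(char, nat), either(char, nat))), tup3(either(unit, either(either(char, nat), either(char, nat))), either(char, nat), float), char)), S2 -> either(unit, either(either(char, nat), either(char, nat))), T2 -> tup3(either(unit, either(either(char, nat), either(char, nat))), either(char, nat), float) }, so S2 -> either(unit, either(either(char, nat), either(char, nat))).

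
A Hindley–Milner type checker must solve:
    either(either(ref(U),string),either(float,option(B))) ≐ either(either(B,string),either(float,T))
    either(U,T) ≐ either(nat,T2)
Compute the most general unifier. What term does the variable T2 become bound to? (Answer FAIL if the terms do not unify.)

Decompose either/2: either(ref(U),string) ≐ either(B,string),  either(float,option(B)) ≐ either(float,T).
Decompose either/2: ref(U) ≐ B,  string ≐ string.
Bind B := ref(U); substituting into the one remaining equation that mentions B gives: either(float,option(ref(U))) ≐ either(float,T).
Delete trivial equation string ≐ string.
Decompose either/2: float ≐ float,  option(ref(U)) ≐ T.
Delete trivial equation float ≐ float.
Bind T := option(ref(U)); substituting into the remaining equation gives: either(U,option(ref(U))) ≐ either(nat,T2).
Decompose either/2: U ≐ nat,  option(ref(U)) ≐ T2.
Bind U := nat; substituting into the remaining equation gives: option(ref(nat)) ≐ T2. Substituting into the earlier bindings gives B := ref(nat), T := option(ref(nat)).
Bind T2 := option(ref(nat)).
MGU = { B -> ref(nat), T -> option(ref(nat)), U -> nat, T2 -> option(ref(nat)) }, so T2 -> option(ref(nat)).

option(ref(nat))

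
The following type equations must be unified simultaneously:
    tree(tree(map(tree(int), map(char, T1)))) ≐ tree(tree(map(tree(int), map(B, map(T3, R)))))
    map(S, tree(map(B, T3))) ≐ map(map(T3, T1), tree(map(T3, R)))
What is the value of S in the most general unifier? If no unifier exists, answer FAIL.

Decompose tree/1: tree(map(tree(int), map(char, T1))) ≐ tree(map(tree(int), map(B, map(T3, R)))).
Decompose tree/1: map(tree(int), map(char, T1)) ≐ map(tree(int), map(B, map(T3, R))).
Decompose map/2: tree(int) ≐ tree(int),  map(char, T1) ≐ map(B, map(T3, R)).
Delete trivial equation tree(int) ≐ tree(int).
Decompose map/2: char ≐ B,  T1 ≐ map(T3, R).
Bind B := char; substituting into the one remaining equation that mentions B gives: map(S, tree(map(char, T3))) ≐ map(map(T3, T1), tree(map(T3, R))).
Bind T1 := map(T3, R); substituting into the remaining equation gives: map(S, tree(map(char, T3))) ≐ map(map(T3, map(T3, R)), tree(map(T3, R))).
Decompose map/2: S ≐ map(T3, map(T3, R)),  tree(map(char, T3)) ≐ tree(map(T3, R)).
Bind S := map(T3, map(T3, R)); no other remaining equation mentions S.
Decompose tree/1: map(char, T3) ≐ map(T3, R).
Decompose map/2: char ≐ T3,  T3 ≐ R.
Bind T3 := char; substituting into the remaining equation gives: char ≐ R. Substituting into the earlier bindings gives T1 := map(char, R), S := map(char, map(char, R)).
Bind R := char. Substituting into the earlier bindings gives T1 := map(char, char), S := map(char, map(char, char)).
MGU = { B -> char, T1 -> map(char, char), S -> map(char, map(char, char)), T3 -> char, R -> char }, so S -> map(char, map(char, char)).

map(char, map(char, char))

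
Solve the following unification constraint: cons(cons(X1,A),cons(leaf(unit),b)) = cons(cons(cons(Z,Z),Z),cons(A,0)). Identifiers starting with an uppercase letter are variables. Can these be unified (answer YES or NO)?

Decompose cons/2: cons(X1,A) = cons(cons(Z,Z),Z),  cons(leaf(unit),b) = cons(A,0).
Decompose cons/2: X1 = cons(Z,Z),  A = Z.
Bind X1 := cons(Z,Z); no other remaining equation mentions X1.
Bind A := Z; substituting into the remaining equation gives: cons(leaf(unit),b) = cons(Z,0).
Decompose cons/2: leaf(unit) = Z,  b = 0.
Bind Z := leaf(unit); no other remaining equation mentions Z. Substituting into the earlier bindings gives X1 := cons(leaf(unit),leaf(unit)), A := leaf(unit).
Clash: constants b and 0 differ; no unifier exists.

NO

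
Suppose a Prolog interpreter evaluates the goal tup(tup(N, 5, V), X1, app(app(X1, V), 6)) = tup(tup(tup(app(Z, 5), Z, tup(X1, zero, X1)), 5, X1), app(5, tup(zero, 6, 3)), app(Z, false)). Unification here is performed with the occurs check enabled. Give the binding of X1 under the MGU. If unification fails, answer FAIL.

Decompose tup/3: tup(N, 5, V) = tup(tup(app(Z, 5), Z, tup(X1, zero, X1)), 5, X1),  X1 = app(5, tup(zero, 6, 3)),  app(app(X1, V), 6) = app(Z, false).
Decompose tup/3: N = tup(app(Z, 5), Z, tup(X1, zero, X1)),  5 = 5,  V = X1.
Bind N := tup(app(Z, 5), Z, tup(X1, zero, X1)); no other remaining equation mentions N.
Delete trivial equation 5 = 5.
Bind V := X1; substituting into the one remaining equation that mentions V gives: app(app(X1, X1), 6) = app(Z, false).
Bind X1 := app(5, tup(zero, 6, 3)); substituting into the remaining equation gives: app(app(app(5, tup(zero, 6, 3)), app(5, tup(zero, 6, 3))), 6) = app(Z, false). Substituting into the earlier bindings gives N := tup(app(Z, 5), Z, tup(app(5, tup(zero, 6, 3)), zero, app(5, tup(zero, 6, 3)))), V := app(5, tup(zero, 6, 3)).
Decompose app/2: app(app(5, tup(zero, 6, 3)), app(5, tup(zero, 6, 3))) = Z,  6 = false.
Bind Z := app(app(5, tup(zero, 6, 3)), app(5, tup(zero, 6, 3))); no other remaining equation mentions Z. Substituting into the earlier binding gives N := tup(app(app(app(5, tup(zero, 6, 3)), app(5, tup(zero, 6, 3))), 5), app(app(5, tup(zero, 6, 3)), app(5, tup(zero, 6, 3))), tup(app(5, tup(zero, 6, 3)), zero, app(5, tup(zero, 6, 3)))).
Clash: constants 6 and false differ; no unifier exists.

FAIL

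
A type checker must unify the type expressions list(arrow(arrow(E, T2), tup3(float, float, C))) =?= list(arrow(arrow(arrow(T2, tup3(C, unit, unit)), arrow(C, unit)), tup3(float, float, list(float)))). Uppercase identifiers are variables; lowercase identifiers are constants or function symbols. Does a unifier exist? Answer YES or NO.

YES

Decompose list/1: arrow(arrow(E, T2), tup3(float, float, C)) =?= arrow(arrow(arrow(T2, tup3(C, unit, unit)), arrow(C, unit)), tup3(float, float, list(float))).
Decompose arrow/2: arrow(E, T2) =?= arrow(arrow(T2, tup3(C, unit, unit)), arrow(C, unit)),  tup3(float, float, C) =?= tup3(float, float, list(float)).
Decompose arrow/2: E =?= arrow(T2, tup3(C, unit, unit)),  T2 =?= arrow(C, unit).
Bind E := arrow(T2, tup3(C, unit, unit)); no other remaining equation mentions E.
Bind T2 := arrow(C, unit); no other remaining equation mentions T2. Substituting into the earlier binding gives E := arrow(arrow(C, unit), tup3(C, unit, unit)).
Decompose tup3/3: float =?= float,  float =?= float,  C =?= list(float).
Delete trivial equation float =?= float.
Delete trivial equation float =?= float.
Bind C := list(float). Substituting into the earlier bindings gives E := arrow(arrow(list(float), unit), tup3(list(float), unit, unit)), T2 := arrow(list(float), unit).
No equations remain and no clash or occurs-check failure arose, so a unifier exists.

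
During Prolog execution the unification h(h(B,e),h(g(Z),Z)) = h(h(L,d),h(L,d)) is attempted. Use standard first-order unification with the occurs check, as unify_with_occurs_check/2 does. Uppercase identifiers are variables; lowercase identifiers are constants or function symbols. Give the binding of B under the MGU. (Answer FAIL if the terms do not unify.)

FAIL

Decompose h/2: h(B,e) = h(L,d),  h(g(Z),Z) = h(L,d).
Decompose h/2: B = L,  e = d.
Bind B := L; no other remaining equation mentions B.
Clash: constants e and d differ; no unifier exists.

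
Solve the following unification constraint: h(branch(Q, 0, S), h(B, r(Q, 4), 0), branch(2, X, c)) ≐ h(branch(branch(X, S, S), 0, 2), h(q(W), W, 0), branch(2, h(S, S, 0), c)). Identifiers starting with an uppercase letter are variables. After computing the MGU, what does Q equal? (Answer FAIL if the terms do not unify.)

branch(h(2, 2, 0), 2, 2)

Decompose h/3: branch(Q, 0, S) ≐ branch(branch(X, S, S), 0, 2),  h(B, r(Q, 4), 0) ≐ h(q(W), W, 0),  branch(2, X, c) ≐ branch(2, h(S, S, 0), c).
Decompose branch/3: Q ≐ branch(X, S, S),  0 ≐ 0,  S ≐ 2.
Bind Q := branch(X, S, S); substituting into the one remaining equation that mentions Q gives: h(B, r(branch(X, S, S), 4), 0) ≐ h(q(W), W, 0).
Delete trivial equation 0 ≐ 0.
Bind S := 2; substituting into the remaining equations gives: h(B, r(branch(X, 2, 2), 4), 0) ≐ h(q(W), W, 0),  branch(2, X, c) ≐ branch(2, h(2, 2, 0), c). Substituting into the earlier binding gives Q := branch(X, 2, 2).
Decompose h/3: B ≐ q(W),  r(branch(X, 2, 2), 4) ≐ W,  0 ≐ 0.
Bind B := q(W); no other remaining equation mentions B.
Bind W := r(branch(X, 2, 2), 4); no other remaining equation mentions W. Substituting into the earlier binding gives B := q(r(branch(X, 2, 2), 4)).
Delete trivial equation 0 ≐ 0.
Decompose branch/3: 2 ≐ 2,  X ≐ h(2, 2, 0),  c ≐ c.
Delete trivial equation 2 ≐ 2.
Bind X := h(2, 2, 0); no other remaining equation mentions X. Substituting into the earlier bindings gives Q := branch(h(2, 2, 0), 2, 2), B := q(r(branch(h(2, 2, 0), 2, 2), 4)), W := r(branch(h(2, 2, 0), 2, 2), 4).
Delete trivial equation c ≐ c.
MGU = { Q := branch(h(2, 2, 0), 2, 2), S := 2, B := q(r(branch(h(2, 2, 0), 2, 2), 4)), W := r(branch(h(2, 2, 0), 2, 2), 4), X := h(2, 2, 0) }, so Q := branch(h(2, 2, 0), 2, 2).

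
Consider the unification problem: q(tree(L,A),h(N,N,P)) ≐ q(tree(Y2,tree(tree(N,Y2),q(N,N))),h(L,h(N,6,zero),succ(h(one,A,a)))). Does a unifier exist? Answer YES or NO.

Decompose q/2: tree(L,A) ≐ tree(Y2,tree(tree(N,Y2),q(N,N))),  h(N,N,P) ≐ h(L,h(N,6,zero),succ(h(one,A,a))).
Decompose tree/2: L ≐ Y2,  A ≐ tree(tree(N,Y2),q(N,N)).
Bind L := Y2; substituting into the one remaining equation that mentions L gives: h(N,N,P) ≐ h(Y2,h(N,6,zero),succ(h(one,A,a))).
Bind A := tree(tree(N,Y2),q(N,N)); substituting into the remaining equation gives: h(N,N,P) ≐ h(Y2,h(N,6,zero),succ(h(one,tree(tree(N,Y2),q(N,N)),a))).
Decompose h/3: N ≐ Y2,  N ≐ h(N,6,zero),  P ≐ succ(h(one,tree(tree(N,Y2),q(N,N)),a)).
Bind N := Y2; substituting into the remaining equations gives: Y2 ≐ h(Y2,6,zero),  P ≐ succ(h(one,tree(tree(Y2,Y2),q(Y2,Y2)),a)). Substituting into the earlier binding gives A := tree(tree(Y2,Y2),q(Y2,Y2)).
Occurs check fails: Y2 occurs in h(Y2,6,zero); the equation Y2 ≐ h(Y2,6,zero) has no finite solution.

NO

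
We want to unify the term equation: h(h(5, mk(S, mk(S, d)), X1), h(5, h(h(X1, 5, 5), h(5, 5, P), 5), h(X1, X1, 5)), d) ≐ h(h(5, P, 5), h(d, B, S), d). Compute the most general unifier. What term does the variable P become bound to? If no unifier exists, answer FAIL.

FAIL

Decompose h/3: h(5, mk(S, mk(S, d)), X1) ≐ h(5, P, 5),  h(5, h(h(X1, 5, 5), h(5, 5, P), 5), h(X1, X1, 5)) ≐ h(d, B, S),  d ≐ d.
Decompose h/3: 5 ≐ 5,  mk(S, mk(S, d)) ≐ P,  X1 ≐ 5.
Delete trivial equation 5 ≐ 5.
Bind P := mk(S, mk(S, d)); substituting into the one remaining equation that mentions P gives: h(5, h(h(X1, 5, 5), h(5, 5, mk(S, mk(S, d))), 5), h(X1, X1, 5)) ≐ h(d, B, S).
Bind X1 := 5; substituting into the one remaining equation that mentions X1 gives: h(5, h(h(5, 5, 5), h(5, 5, mk(S, mk(S, d))), 5), h(5, 5, 5)) ≐ h(d, B, S).
Decompose h/3: 5 ≐ d,  h(h(5, 5, 5), h(5, 5, mk(S, mk(S, d))), 5) ≐ B,  h(5, 5, 5) ≐ S.
Clash: constants 5 and d differ; no unifier exists.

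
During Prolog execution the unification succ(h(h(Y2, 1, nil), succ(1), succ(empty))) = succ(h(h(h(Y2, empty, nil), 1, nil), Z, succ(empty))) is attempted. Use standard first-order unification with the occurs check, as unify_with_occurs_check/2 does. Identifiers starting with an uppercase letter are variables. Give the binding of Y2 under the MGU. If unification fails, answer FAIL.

FAIL

Decompose succ/1: h(h(Y2, 1, nil), succ(1), succ(empty)) = h(h(h(Y2, empty, nil), 1, nil), Z, succ(empty)).
Decompose h/3: h(Y2, 1, nil) = h(h(Y2, empty, nil), 1, nil),  succ(1) = Z,  succ(empty) = succ(empty).
Decompose h/3: Y2 = h(Y2, empty, nil),  1 = 1,  nil = nil.
Occurs check fails: Y2 occurs in h(Y2, empty, nil); the equation Y2 = h(Y2, empty, nil) has no finite solution.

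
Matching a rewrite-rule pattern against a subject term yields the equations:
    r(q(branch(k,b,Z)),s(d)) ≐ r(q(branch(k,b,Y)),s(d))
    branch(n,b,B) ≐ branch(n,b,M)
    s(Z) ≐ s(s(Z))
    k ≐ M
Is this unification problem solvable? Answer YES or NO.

Decompose r/2: q(branch(k,b,Z)) ≐ q(branch(k,b,Y)),  s(d) ≐ s(d).
Decompose q/1: branch(k,b,Z) ≐ branch(k,b,Y).
Decompose branch/3: k ≐ k,  b ≐ b,  Z ≐ Y.
Delete trivial equation k ≐ k.
Delete trivial equation b ≐ b.
Bind Z := Y; substituting into the one remaining equation that mentions Z gives: s(Y) ≐ s(s(Y)).
Delete trivial equation s(d) ≐ s(d).
Decompose branch/3: n ≐ n,  b ≐ b,  B ≐ M.
Delete trivial equation n ≐ n.
Delete trivial equation b ≐ b.
Bind B := M; no other remaining equation mentions B.
Decompose s/1: Y ≐ s(Y).
Occurs check fails: Y occurs in s(Y); the equation Y ≐ s(Y) has no finite solution.

NO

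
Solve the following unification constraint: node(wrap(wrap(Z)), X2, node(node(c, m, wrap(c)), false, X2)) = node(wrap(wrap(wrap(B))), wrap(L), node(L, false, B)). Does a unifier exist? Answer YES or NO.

Decompose node/3: wrap(wrap(Z)) = wrap(wrap(wrap(B))),  X2 = wrap(L),  node(node(c, m, wrap(c)), false, X2) = node(L, false, B).
Decompose wrap/1: wrap(Z) = wrap(wrap(B)).
Decompose wrap/1: Z = wrap(B).
Bind Z := wrap(B); no other remaining equation mentions Z.
Bind X2 := wrap(L); substituting into the remaining equation gives: node(node(c, m, wrap(c)), false, wrap(L)) = node(L, false, B).
Decompose node/3: node(c, m, wrap(c)) = L,  false = false,  wrap(L) = B.
Bind L := node(c, m, wrap(c)); substituting into the one remaining equation that mentions L gives: wrap(node(c, m, wrap(c))) = B. Substituting into the earlier binding gives X2 := wrap(node(c, m, wrap(c))).
Delete trivial equation false = false.
Bind B := wrap(node(c, m, wrap(c))). Substituting into the earlier binding gives Z := wrap(wrap(node(c, m, wrap(c)))).
No equations remain and no clash or occurs-check failure arose, so a unifier exists.

YES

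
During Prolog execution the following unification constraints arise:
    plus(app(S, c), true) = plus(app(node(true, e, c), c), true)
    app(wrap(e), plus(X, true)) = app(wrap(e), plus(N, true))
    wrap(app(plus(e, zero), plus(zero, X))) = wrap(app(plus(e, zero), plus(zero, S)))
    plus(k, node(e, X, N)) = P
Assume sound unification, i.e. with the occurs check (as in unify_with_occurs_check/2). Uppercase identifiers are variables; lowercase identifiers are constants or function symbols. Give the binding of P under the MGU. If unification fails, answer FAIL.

Decompose plus/2: app(S, c) = app(node(true, e, c), c),  true = true.
Decompose app/2: S = node(true, e, c),  c = c.
Bind S := node(true, e, c); substituting into the one remaining equation that mentions S gives: wrap(app(plus(e, zero), plus(zero, X))) = wrap(app(plus(e, zero), plus(zero, node(true, e, c)))).
Delete trivial equation c = c.
Delete trivial equation true = true.
Decompose app/2: wrap(e) = wrap(e),  plus(X, true) = plus(N, true).
Delete trivial equation wrap(e) = wrap(e).
Decompose plus/2: X = N,  true = true.
Bind X := N; substituting into the 2 remaining equations that mention X gives: wrap(app(plus(e, zero), plus(zero, N))) = wrap(app(plus(e, zero), plus(zero, node(true, e, c)))),  plus(k, node(e, N, N)) = P.
Delete trivial equation true = true.
Decompose wrap/1: app(plus(e, zero), plus(zero, N)) = app(plus(e, zero), plus(zero, node(true, e, c))).
Decompose app/2: plus(e, zero) = plus(e, zero),  plus(zero, N) = plus(zero, node(true, e, c)).
Delete trivial equation plus(e, zero) = plus(e, zero).
Decompose plus/2: zero = zero,  N = node(true, e, c).
Delete trivial equation zero = zero.
Bind N := node(true, e, c); substituting into the remaining equation gives: plus(k, node(e, node(true, e, c), node(true, e, c))) = P. Substituting into the earlier binding gives X := node(true, e, c).
Bind P := plus(k, node(e, node(true, e, c), node(true, e, c))).
MGU = { S ↦ node(true, e, c), X ↦ node(true, e, c), N ↦ node(true, e, c), P ↦ plus(k, node(e, node(true, e, c), node(true, e, c))) }, so P ↦ plus(k, node(e, node(true, e, c), node(true, e, c))).

plus(k, node(e, node(true, e, c), node(true, e, c)))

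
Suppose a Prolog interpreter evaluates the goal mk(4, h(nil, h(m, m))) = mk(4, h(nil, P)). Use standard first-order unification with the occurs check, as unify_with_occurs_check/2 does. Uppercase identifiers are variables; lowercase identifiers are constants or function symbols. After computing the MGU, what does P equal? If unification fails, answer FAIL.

Decompose mk/2: 4 = 4,  h(nil, h(m, m)) = h(nil, P).
Delete trivial equation 4 = 4.
Decompose h/2: nil = nil,  h(m, m) = P.
Delete trivial equation nil = nil.
Bind P := h(m, m).
MGU = { P -> h(m, m) }, so P -> h(m, m).

h(m, m)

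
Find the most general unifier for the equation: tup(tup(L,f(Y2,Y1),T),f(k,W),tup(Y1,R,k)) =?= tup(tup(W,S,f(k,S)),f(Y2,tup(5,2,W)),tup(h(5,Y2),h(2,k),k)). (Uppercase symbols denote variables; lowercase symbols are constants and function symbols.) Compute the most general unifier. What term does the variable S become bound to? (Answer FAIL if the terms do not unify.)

Decompose tup/3: tup(L,f(Y2,Y1),T) =?= tup(W,S,f(k,S)),  f(k,W) =?= f(Y2,tup(5,2,W)),  tup(Y1,R,k) =?= tup(h(5,Y2),h(2,k),k).
Decompose tup/3: L =?= W,  f(Y2,Y1) =?= S,  T =?= f(k,S).
Bind L := W; no other remaining equation mentions L.
Bind S := f(Y2,Y1); substituting into the one remaining equation that mentions S gives: T =?= f(k,f(Y2,Y1)).
Bind T := f(k,f(Y2,Y1)); no other remaining equation mentions T.
Decompose f/2: k =?= Y2,  W =?= tup(5,2,W).
Bind Y2 := k; substituting into the one remaining equation that mentions Y2 gives: tup(Y1,R,k) =?= tup(h(5,k),h(2,k),k). Substituting into the earlier bindings gives S := f(k,Y1), T := f(k,f(k,Y1)).
Occurs check fails: W occurs in tup(5,2,W); the equation W =?= tup(5,2,W) has no finite solution.

FAIL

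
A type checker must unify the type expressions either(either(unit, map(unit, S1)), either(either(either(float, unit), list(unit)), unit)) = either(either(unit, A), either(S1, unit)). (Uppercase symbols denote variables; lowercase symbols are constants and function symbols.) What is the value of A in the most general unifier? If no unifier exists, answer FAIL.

Decompose either/2: either(unit, map(unit, S1)) = either(unit, A),  either(either(either(float, unit), list(unit)), unit) = either(S1, unit).
Decompose either/2: unit = unit,  map(unit, S1) = A.
Delete trivial equation unit = unit.
Bind A := map(unit, S1); no other remaining equation mentions A.
Decompose either/2: either(either(float, unit), list(unit)) = S1,  unit = unit.
Bind S1 := either(either(float, unit), list(unit)); no other remaining equation mentions S1. Substituting into the earlier binding gives A := map(unit, either(either(float, unit), list(unit))).
Delete trivial equation unit = unit.
MGU = { A -> map(unit, either(either(float, unit), list(unit))), S1 -> either(either(float, unit), list(unit)) }, so A -> map(unit, either(either(float, unit), list(unit))).

map(unit, either(either(float, unit), list(unit)))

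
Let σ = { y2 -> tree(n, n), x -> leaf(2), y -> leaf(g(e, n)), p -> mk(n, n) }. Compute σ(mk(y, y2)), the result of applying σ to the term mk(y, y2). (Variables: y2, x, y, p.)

Replace each occurrence of y2 with tree(n, n).
Replace each occurrence of y with leaf(g(e, n)).
Result: mk(leaf(g(e, n)), tree(n, n)).

mk(leaf(g(e, n)), tree(n, n))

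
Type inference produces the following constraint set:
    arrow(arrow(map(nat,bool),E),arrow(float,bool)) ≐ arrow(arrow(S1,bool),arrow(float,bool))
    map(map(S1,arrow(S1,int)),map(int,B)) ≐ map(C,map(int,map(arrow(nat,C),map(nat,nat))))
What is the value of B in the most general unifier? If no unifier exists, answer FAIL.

map(arrow(nat,map(map(nat,bool),arrow(map(nat,bool),int))),map(nat,nat))

Decompose arrow/2: arrow(map(nat,bool),E) ≐ arrow(S1,bool),  arrow(float,bool) ≐ arrow(float,bool).
Decompose arrow/2: map(nat,bool) ≐ S1,  E ≐ bool.
Bind S1 := map(nat,bool); substituting into the one remaining equation that mentions S1 gives: map(map(map(nat,bool),arrow(map(nat,bool),int)),map(int,B)) ≐ map(C,map(int,map(arrow(nat,C),map(nat,nat)))).
Bind E := bool; no other remaining equation mentions E.
Delete trivial equation arrow(float,bool) ≐ arrow(float,bool).
Decompose map/2: map(map(nat,bool),arrow(map(nat,bool),int)) ≐ C,  map(int,B) ≐ map(int,map(arrow(nat,C),map(nat,nat))).
Bind C := map(map(nat,bool),arrow(map(nat,bool),int)); substituting into the remaining equation gives: map(int,B) ≐ map(int,map(arrow(nat,map(map(nat,bool),arrow(map(nat,bool),int))),map(nat,nat))).
Decompose map/2: int ≐ int,  B ≐ map(arrow(nat,map(map(nat,bool),arrow(map(nat,bool),int))),map(nat,nat)).
Delete trivial equation int ≐ int.
Bind B := map(arrow(nat,map(map(nat,bool),arrow(map(nat,bool),int))),map(nat,nat)).
MGU = { S1 -> map(nat,bool), E -> bool, C -> map(map(nat,bool),arrow(map(nat,bool),int)), B -> map(arrow(nat,map(map(nat,bool),arrow(map(nat,bool),int))),map(nat,nat)) }, so B -> map(arrow(nat,map(map(nat,bool),arrow(map(nat,bool),int))),map(nat,nat)).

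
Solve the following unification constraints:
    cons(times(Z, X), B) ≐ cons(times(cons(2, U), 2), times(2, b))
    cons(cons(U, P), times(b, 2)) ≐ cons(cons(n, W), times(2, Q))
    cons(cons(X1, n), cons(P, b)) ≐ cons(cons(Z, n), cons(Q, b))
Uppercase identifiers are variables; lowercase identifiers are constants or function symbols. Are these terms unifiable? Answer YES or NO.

NO

Decompose cons/2: times(Z, X) ≐ times(cons(2, U), 2),  B ≐ times(2, b).
Decompose times/2: Z ≐ cons(2, U),  X ≐ 2.
Bind Z := cons(2, U); substituting into the one remaining equation that mentions Z gives: cons(cons(X1, n), cons(P, b)) ≐ cons(cons(cons(2, U), n), cons(Q, b)).
Bind X := 2; no other remaining equation mentions X.
Bind B := times(2, b); no other remaining equation mentions B.
Decompose cons/2: cons(U, P) ≐ cons(n, W),  times(b, 2) ≐ times(2, Q).
Decompose cons/2: U ≐ n,  P ≐ W.
Bind U := n; substituting into the one remaining equation that mentions U gives: cons(cons(X1, n), cons(P, b)) ≐ cons(cons(cons(2, n), n), cons(Q, b)). Substituting into the earlier binding gives Z := cons(2, n).
Bind P := W; substituting into the one remaining equation that mentions P gives: cons(cons(X1, n), cons(W, b)) ≐ cons(cons(cons(2, n), n), cons(Q, b)).
Decompose times/2: b ≐ 2,  2 ≐ Q.
Clash: constants b and 2 differ; no unifier exists.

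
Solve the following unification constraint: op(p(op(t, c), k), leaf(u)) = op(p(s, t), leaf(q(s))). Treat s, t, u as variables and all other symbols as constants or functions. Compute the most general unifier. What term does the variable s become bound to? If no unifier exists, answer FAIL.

op(k, c)

Decompose op/2: p(op(t, c), k) = p(s, t),  leaf(u) = leaf(q(s)).
Decompose p/2: op(t, c) = s,  k = t.
Bind s := op(t, c); substituting into the one remaining equation that mentions s gives: leaf(u) = leaf(q(op(t, c))).
Bind t := k; substituting into the remaining equation gives: leaf(u) = leaf(q(op(k, c))). Substituting into the earlier binding gives s := op(k, c).
Decompose leaf/1: u = q(op(k, c)).
Bind u := q(op(k, c)).
MGU = { s ↦ op(k, c), t ↦ k, u ↦ q(op(k, c)) }, so s ↦ op(k, c).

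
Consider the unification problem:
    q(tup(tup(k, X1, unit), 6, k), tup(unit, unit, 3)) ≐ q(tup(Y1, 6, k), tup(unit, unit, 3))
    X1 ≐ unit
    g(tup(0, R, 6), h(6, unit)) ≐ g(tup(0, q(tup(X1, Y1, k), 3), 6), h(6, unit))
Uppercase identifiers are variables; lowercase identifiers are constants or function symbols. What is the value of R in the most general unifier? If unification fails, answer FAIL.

Decompose q/2: tup(tup(k, X1, unit), 6, k) ≐ tup(Y1, 6, k),  tup(unit, unit, 3) ≐ tup(unit, unit, 3).
Decompose tup/3: tup(k, X1, unit) ≐ Y1,  6 ≐ 6,  k ≐ k.
Bind Y1 := tup(k, X1, unit); substituting into the one remaining equation that mentions Y1 gives: g(tup(0, R, 6), h(6, unit)) ≐ g(tup(0, q(tup(X1, tup(k, X1, unit), k), 3), 6), h(6, unit)).
Delete trivial equation 6 ≐ 6.
Delete trivial equation k ≐ k.
Delete trivial equation tup(unit, unit, 3) ≐ tup(unit, unit, 3).
Bind X1 := unit; substituting into the remaining equation gives: g(tup(0, R, 6), h(6, unit)) ≐ g(tup(0, q(tup(unit, tup(k, unit, unit), k), 3), 6), h(6, unit)). Substituting into the earlier binding gives Y1 := tup(k, unit, unit).
Decompose g/2: tup(0, R, 6) ≐ tup(0, q(tup(unit, tup(k, unit, unit), k), 3), 6),  h(6, unit) ≐ h(6, unit).
Decompose tup/3: 0 ≐ 0,  R ≐ q(tup(unit, tup(k, unit, unit), k), 3),  6 ≐ 6.
Delete trivial equation 0 ≐ 0.
Bind R := q(tup(unit, tup(k, unit, unit), k), 3); no other remaining equation mentions R.
Delete trivial equation 6 ≐ 6.
Delete trivial equation h(6, unit) ≐ h(6, unit).
MGU = { Y1 ↦ tup(k, unit, unit), X1 ↦ unit, R ↦ q(tup(unit, tup(k, unit, unit), k), 3) }, so R ↦ q(tup(unit, tup(k, unit, unit), k), 3).

q(tup(unit, tup(k, unit, unit), k), 3)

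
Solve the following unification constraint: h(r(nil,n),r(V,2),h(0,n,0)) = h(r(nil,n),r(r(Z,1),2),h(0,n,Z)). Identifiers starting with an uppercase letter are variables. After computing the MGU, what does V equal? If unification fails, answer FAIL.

Decompose h/3: r(nil,n) = r(nil,n),  r(V,2) = r(r(Z,1),2),  h(0,n,0) = h(0,n,Z).
Delete trivial equation r(nil,n) = r(nil,n).
Decompose r/2: V = r(Z,1),  2 = 2.
Bind V := r(Z,1); no other remaining equation mentions V.
Delete trivial equation 2 = 2.
Decompose h/3: 0 = 0,  n = n,  0 = Z.
Delete trivial equation 0 = 0.
Delete trivial equation n = n.
Bind Z := 0. Substituting into the earlier binding gives V := r(0,1).
MGU = { V ↦ r(0,1), Z ↦ 0 }, so V ↦ r(0,1).

r(0,1)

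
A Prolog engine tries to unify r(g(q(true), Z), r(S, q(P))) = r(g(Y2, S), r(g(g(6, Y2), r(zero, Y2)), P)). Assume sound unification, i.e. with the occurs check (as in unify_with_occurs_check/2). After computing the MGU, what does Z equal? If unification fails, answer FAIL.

FAIL

Decompose r/2: g(q(true), Z) = g(Y2, S),  r(S, q(P)) = r(g(g(6, Y2), r(zero, Y2)), P).
Decompose g/2: q(true) = Y2,  Z = S.
Bind Y2 := q(true); substituting into the one remaining equation that mentions Y2 gives: r(S, q(P)) = r(g(g(6, q(true)), r(zero, q(true))), P).
Bind Z := S; no other remaining equation mentions Z.
Decompose r/2: S = g(g(6, q(true)), r(zero, q(true))),  q(P) = P.
Bind S := g(g(6, q(true)), r(zero, q(true))); no other remaining equation mentions S. Substituting into the earlier binding gives Z := g(g(6, q(true)), r(zero, q(true))).
Occurs check fails: P occurs in q(P); the equation P = q(P) has no finite solution.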